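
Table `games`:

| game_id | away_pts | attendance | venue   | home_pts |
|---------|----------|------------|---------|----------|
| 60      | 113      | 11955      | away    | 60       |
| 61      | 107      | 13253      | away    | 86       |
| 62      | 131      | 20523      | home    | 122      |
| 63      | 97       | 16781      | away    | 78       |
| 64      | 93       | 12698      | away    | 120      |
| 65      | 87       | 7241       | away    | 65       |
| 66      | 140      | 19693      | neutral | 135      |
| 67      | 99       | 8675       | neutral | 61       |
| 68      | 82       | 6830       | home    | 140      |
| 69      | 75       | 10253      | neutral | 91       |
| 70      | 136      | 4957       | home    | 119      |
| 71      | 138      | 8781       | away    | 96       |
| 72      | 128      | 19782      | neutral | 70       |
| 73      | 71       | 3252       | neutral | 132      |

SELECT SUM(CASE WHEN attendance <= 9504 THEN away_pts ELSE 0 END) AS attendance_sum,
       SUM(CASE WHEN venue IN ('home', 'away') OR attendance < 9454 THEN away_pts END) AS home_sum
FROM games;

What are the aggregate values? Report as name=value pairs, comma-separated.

attendance_sum=613, home_sum=1154

[attendance_sum: attendance <= 9504]
game_id=60: ✗
game_id=61: ✗
game_id=62: ✗
game_id=63: ✗
game_id=64: ✗
game_id=65: ✓ → 87
game_id=66: ✗
game_id=67: ✓ → 99
game_id=68: ✓ → 82
game_id=69: ✗
game_id=70: ✓ → 136
game_id=71: ✓ → 138
game_id=72: ✗
game_id=73: ✓ → 71
attendance_sum = 87 + 99 + 82 + 136 + 138 + 71 = 613
—
[home_sum: venue IN ('home', 'away') OR attendance < 9454]
game_id=60: ✓ → 113
game_id=61: ✓ → 107
game_id=62: ✓ → 131
game_id=63: ✓ → 97
game_id=64: ✓ → 93
game_id=65: ✓ → 87
game_id=66: ✗
game_id=67: ✓ → 99
game_id=68: ✓ → 82
game_id=69: ✗
game_id=70: ✓ → 136
game_id=71: ✓ → 138
game_id=72: ✗
game_id=73: ✓ → 71
home_sum = 113 + 107 + 131 + 97 + 93 + 87 + 99 + 82 + 136 + 138 + 71 = 1154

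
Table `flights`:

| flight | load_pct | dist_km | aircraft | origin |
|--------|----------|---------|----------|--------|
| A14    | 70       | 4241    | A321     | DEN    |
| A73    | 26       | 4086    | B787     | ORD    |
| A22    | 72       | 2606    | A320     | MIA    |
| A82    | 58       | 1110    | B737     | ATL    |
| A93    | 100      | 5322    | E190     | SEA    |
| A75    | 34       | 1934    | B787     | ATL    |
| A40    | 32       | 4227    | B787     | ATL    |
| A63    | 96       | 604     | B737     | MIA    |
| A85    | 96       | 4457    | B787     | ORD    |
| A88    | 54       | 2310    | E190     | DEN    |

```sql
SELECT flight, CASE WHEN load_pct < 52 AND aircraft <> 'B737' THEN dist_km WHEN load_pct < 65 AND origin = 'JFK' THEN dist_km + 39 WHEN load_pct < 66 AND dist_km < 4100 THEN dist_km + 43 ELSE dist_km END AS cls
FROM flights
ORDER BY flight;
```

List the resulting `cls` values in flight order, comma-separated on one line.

flight=A14: ELSE → 4241
flight=A22: ELSE → 2606
flight=A40: load_pct < 52 AND aircraft <> 'B737' → 4227
flight=A63: ELSE → 604
flight=A73: load_pct < 52 AND aircraft <> 'B737' → 4086
flight=A75: load_pct < 52 AND aircraft <> 'B737' → 1934
flight=A82: load_pct < 66 AND dist_km < 4100 → 1153
flight=A85: ELSE → 4457
flight=A88: load_pct < 66 AND dist_km < 4100 → 2353
flight=A93: ELSE → 5322

4241, 2606, 4227, 604, 4086, 1934, 1153, 4457, 2353, 5322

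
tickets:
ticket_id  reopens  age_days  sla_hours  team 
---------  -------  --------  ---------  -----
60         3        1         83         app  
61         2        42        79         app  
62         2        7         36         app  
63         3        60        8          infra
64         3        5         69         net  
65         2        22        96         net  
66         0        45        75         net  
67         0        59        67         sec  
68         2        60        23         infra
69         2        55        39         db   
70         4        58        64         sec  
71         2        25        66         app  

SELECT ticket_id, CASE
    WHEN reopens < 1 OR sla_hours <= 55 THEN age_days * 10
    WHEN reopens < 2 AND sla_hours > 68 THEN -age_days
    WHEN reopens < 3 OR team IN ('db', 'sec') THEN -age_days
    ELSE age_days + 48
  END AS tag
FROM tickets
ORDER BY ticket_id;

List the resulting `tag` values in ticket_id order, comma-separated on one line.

ticket_id=60: ELSE → 49
ticket_id=61: reopens < 3 OR team IN ('db', 'sec') → -42
ticket_id=62: reopens < 1 OR sla_hours <= 55 → 70
ticket_id=63: reopens < 1 OR sla_hours <= 55 → 600
ticket_id=64: ELSE → 53
ticket_id=65: reopens < 3 OR team IN ('db', 'sec') → -22
ticket_id=66: reopens < 1 OR sla_hours <= 55 → 450
ticket_id=67: reopens < 1 OR sla_hours <= 55 → 590
ticket_id=68: reopens < 1 OR sla_hours <= 55 → 600
ticket_id=69: reopens < 1 OR sla_hours <= 55 → 550
ticket_id=70: reopens < 3 OR team IN ('db', 'sec') → -58
ticket_id=71: reopens < 3 OR team IN ('db', 'sec') → -25

49, -42, 70, 600, 53, -22, 450, 590, 600, 550, -58, -25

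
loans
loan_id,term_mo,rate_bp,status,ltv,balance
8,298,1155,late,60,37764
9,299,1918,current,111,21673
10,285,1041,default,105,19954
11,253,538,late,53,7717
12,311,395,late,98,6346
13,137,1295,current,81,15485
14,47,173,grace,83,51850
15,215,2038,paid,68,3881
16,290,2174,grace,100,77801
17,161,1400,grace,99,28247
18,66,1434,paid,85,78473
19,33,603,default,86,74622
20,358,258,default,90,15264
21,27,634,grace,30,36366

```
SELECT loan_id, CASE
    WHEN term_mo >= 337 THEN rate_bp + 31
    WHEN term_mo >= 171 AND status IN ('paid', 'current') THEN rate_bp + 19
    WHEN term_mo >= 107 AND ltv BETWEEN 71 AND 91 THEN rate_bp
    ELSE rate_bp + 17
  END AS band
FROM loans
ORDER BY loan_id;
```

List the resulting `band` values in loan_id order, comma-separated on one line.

loan_id=8: ELSE → 1172
loan_id=9: term_mo >= 171 AND status IN ('paid', 'current') → 1937
loan_id=10: ELSE → 1058
loan_id=11: ELSE → 555
loan_id=12: ELSE → 412
loan_id=13: term_mo >= 107 AND ltv BETWEEN 71 AND 91 → 1295
loan_id=14: ELSE → 190
loan_id=15: term_mo >= 171 AND status IN ('paid', 'current') → 2057
loan_id=16: ELSE → 2191
loan_id=17: ELSE → 1417
loan_id=18: ELSE → 1451
loan_id=19: ELSE → 620
loan_id=20: term_mo >= 337 → 289
loan_id=21: ELSE → 651

1172, 1937, 1058, 555, 412, 1295, 190, 2057, 2191, 1417, 1451, 620, 289, 651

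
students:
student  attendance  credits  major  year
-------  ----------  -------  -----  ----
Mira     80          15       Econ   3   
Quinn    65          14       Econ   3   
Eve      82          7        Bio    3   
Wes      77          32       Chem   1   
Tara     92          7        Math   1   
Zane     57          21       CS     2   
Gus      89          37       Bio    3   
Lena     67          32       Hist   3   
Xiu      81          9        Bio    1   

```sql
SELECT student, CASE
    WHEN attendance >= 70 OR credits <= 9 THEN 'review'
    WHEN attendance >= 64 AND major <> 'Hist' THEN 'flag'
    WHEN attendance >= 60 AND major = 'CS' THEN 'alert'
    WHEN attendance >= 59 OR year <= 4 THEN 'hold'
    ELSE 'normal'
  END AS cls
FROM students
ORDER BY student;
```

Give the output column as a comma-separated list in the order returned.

review, review, hold, review, flag, review, review, review, hold

student=Eve: attendance >= 70 OR credits <= 9 → review
student=Gus: attendance >= 70 OR credits <= 9 → review
student=Lena: attendance >= 59 OR year <= 4 → hold
student=Mira: attendance >= 70 OR credits <= 9 → review
student=Quinn: attendance >= 64 AND major <> 'Hist' → flag
student=Tara: attendance >= 70 OR credits <= 9 → review
student=Wes: attendance >= 70 OR credits <= 9 → review
student=Xiu: attendance >= 70 OR credits <= 9 → review
student=Zane: attendance >= 59 OR year <= 4 → hold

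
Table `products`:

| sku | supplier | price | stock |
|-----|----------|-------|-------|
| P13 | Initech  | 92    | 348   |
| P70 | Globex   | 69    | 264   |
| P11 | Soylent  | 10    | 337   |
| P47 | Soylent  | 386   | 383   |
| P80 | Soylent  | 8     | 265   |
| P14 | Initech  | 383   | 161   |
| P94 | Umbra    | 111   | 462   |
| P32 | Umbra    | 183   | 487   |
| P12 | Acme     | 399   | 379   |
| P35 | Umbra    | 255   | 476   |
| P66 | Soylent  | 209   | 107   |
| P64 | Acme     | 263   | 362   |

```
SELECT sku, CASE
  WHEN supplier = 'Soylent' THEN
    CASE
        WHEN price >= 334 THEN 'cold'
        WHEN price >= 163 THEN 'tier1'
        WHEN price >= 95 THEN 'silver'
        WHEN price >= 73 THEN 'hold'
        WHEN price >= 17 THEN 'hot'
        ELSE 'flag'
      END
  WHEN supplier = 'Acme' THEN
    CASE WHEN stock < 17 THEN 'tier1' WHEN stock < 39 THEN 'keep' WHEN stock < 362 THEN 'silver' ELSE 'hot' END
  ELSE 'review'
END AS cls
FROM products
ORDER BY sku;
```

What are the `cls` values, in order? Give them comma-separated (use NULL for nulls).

sku=P11: supplier='Soylent' → inner[ELSE] → flag
sku=P12: supplier='Acme' → inner[ELSE] → hot
sku=P13: supplier='Initech' → outer ELSE → review
sku=P14: supplier='Initech' → outer ELSE → review
sku=P32: supplier='Umbra' → outer ELSE → review
sku=P35: supplier='Umbra' → outer ELSE → review
sku=P47: supplier='Soylent' → inner[price >= 334] → cold
sku=P64: supplier='Acme' → inner[ELSE] → hot
sku=P66: supplier='Soylent' → inner[price >= 163] → tier1
sku=P70: supplier='Globex' → outer ELSE → review
sku=P80: supplier='Soylent' → inner[ELSE] → flag
sku=P94: supplier='Umbra' → outer ELSE → review

flag, hot, review, review, review, review, cold, hot, tier1, review, flag, review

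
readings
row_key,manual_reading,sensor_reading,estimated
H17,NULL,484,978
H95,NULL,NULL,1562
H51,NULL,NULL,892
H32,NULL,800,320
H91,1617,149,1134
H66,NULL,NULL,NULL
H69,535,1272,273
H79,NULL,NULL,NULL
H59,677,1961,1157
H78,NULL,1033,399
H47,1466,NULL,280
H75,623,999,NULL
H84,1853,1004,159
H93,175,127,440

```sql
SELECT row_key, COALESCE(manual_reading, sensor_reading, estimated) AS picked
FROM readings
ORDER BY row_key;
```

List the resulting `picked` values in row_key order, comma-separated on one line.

row_key=H17: manual_reading=NULL, sensor_reading=484 → 484
row_key=H32: manual_reading=NULL, sensor_reading=800 → 800
row_key=H47: manual_reading=1466 → 1466
row_key=H51: manual_reading=NULL, sensor_reading=NULL, estimated=892 → 892
row_key=H59: manual_reading=677 → 677
row_key=H66: manual_reading=NULL, sensor_reading=NULL, estimated=NULL (all NULL) → NULL
row_key=H69: manual_reading=535 → 535
row_key=H75: manual_reading=623 → 623
row_key=H78: manual_reading=NULL, sensor_reading=1033 → 1033
row_key=H79: manual_reading=NULL, sensor_reading=NULL, estimated=NULL (all NULL) → NULL
row_key=H84: manual_reading=1853 → 1853
row_key=H91: manual_reading=1617 → 1617
row_key=H93: manual_reading=175 → 175
row_key=H95: manual_reading=NULL, sensor_reading=NULL, estimated=1562 → 1562

484, 800, 1466, 892, 677, NULL, 535, 623, 1033, NULL, 1853, 1617, 175, 1562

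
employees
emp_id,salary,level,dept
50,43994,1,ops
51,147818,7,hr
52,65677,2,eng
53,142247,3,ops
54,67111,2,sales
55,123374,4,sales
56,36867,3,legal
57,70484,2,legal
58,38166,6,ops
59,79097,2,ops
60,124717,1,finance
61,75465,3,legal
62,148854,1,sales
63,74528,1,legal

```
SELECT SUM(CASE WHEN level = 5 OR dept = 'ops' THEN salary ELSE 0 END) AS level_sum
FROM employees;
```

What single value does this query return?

emp_id=50: ✓ → 43994
emp_id=51: ✗
emp_id=52: ✗
emp_id=53: ✓ → 142247
emp_id=54: ✗
emp_id=55: ✗
emp_id=56: ✗
emp_id=57: ✗
emp_id=58: ✓ → 38166
emp_id=59: ✓ → 79097
emp_id=60: ✗
emp_id=61: ✗
emp_id=62: ✗
emp_id=63: ✗
level_sum = 43994 + 142247 + 38166 + 79097 = 303504

303504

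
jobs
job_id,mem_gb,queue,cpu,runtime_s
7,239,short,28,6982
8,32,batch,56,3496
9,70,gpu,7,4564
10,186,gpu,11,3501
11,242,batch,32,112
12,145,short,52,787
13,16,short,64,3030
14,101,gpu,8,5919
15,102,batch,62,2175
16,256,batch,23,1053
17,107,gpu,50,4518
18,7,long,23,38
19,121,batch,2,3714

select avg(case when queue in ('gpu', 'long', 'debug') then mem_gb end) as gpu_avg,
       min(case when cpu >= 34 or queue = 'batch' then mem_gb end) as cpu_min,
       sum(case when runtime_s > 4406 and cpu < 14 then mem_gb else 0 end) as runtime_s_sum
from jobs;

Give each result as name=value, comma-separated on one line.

[gpu_avg: queue in ('gpu', 'long', 'debug')]
job_id=7: ✗
job_id=8: ✗
job_id=9: ✓ → 70
job_id=10: ✓ → 186
job_id=11: ✗
job_id=12: ✗
job_id=13: ✗
job_id=14: ✓ → 101
job_id=15: ✗
job_id=16: ✗
job_id=17: ✓ → 107
job_id=18: ✓ → 7
job_id=19: ✗
gpu_avg = (70 + 186 + 101 + 107 + 7) / 5 = 94.2
—
[cpu_min: cpu >= 34 or queue = 'batch']
job_id=7: ✗
job_id=8: ✓ → 32
job_id=9: ✗
job_id=10: ✗
job_id=11: ✓ → 242
job_id=12: ✓ → 145
job_id=13: ✓ → 16
job_id=14: ✗
job_id=15: ✓ → 102
job_id=16: ✓ → 256
job_id=17: ✓ → 107
job_id=18: ✗
job_id=19: ✓ → 121
cpu_min = MIN(32, 242, 145, 16, 102, 256, 107, 121) = 16
—
[runtime_s_sum: runtime_s > 4406 and cpu < 14]
job_id=7: ✗
job_id=8: ✗
job_id=9: ✓ → 70
job_id=10: ✗
job_id=11: ✗
job_id=12: ✗
job_id=13: ✗
job_id=14: ✓ → 101
job_id=15: ✗
job_id=16: ✗
job_id=17: ✗
job_id=18: ✗
job_id=19: ✗
runtime_s_sum = 70 + 101 = 171

gpu_avg=94.2, cpu_min=16, runtime_s_sum=171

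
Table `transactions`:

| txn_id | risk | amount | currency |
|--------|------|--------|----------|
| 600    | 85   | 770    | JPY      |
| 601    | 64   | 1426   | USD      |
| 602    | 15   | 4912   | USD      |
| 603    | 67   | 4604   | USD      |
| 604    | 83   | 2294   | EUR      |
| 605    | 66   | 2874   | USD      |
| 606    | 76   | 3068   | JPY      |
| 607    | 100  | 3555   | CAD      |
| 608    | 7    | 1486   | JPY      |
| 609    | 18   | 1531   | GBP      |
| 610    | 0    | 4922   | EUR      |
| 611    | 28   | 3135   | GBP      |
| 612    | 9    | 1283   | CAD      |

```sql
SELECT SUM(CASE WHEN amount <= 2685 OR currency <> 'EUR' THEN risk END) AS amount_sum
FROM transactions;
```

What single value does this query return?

txn_id=600: ✓ → 85
txn_id=601: ✓ → 64
txn_id=602: ✓ → 15
txn_id=603: ✓ → 67
txn_id=604: ✓ → 83
txn_id=605: ✓ → 66
txn_id=606: ✓ → 76
txn_id=607: ✓ → 100
txn_id=608: ✓ → 7
txn_id=609: ✓ → 18
txn_id=610: ✗
txn_id=611: ✓ → 28
txn_id=612: ✓ → 9
amount_sum = 85 + 64 + 15 + 67 + 83 + 66 + 76 + 100 + 7 + 18 + 28 + 9 = 618

618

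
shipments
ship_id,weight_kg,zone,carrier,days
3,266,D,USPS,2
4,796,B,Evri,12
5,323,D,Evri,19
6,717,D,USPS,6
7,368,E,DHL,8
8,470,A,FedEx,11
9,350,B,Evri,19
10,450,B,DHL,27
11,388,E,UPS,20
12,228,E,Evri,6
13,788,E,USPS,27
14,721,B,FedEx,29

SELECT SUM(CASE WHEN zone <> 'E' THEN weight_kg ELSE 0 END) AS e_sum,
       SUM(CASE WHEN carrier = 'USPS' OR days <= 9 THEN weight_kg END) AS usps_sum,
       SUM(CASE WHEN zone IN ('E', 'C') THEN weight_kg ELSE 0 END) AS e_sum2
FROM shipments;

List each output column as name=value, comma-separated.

[e_sum: zone <> 'E']
ship_id=3: ✓ → 266
ship_id=4: ✓ → 796
ship_id=5: ✓ → 323
ship_id=6: ✓ → 717
ship_id=7: ✗
ship_id=8: ✓ → 470
ship_id=9: ✓ → 350
ship_id=10: ✓ → 450
ship_id=11: ✗
ship_id=12: ✗
ship_id=13: ✗
ship_id=14: ✓ → 721
e_sum = 266 + 796 + 323 + 717 + 470 + 350 + 450 + 721 = 4093
—
[usps_sum: carrier = 'USPS' OR days <= 9]
ship_id=3: ✓ → 266
ship_id=4: ✗
ship_id=5: ✗
ship_id=6: ✓ → 717
ship_id=7: ✓ → 368
ship_id=8: ✗
ship_id=9: ✗
ship_id=10: ✗
ship_id=11: ✗
ship_id=12: ✓ → 228
ship_id=13: ✓ → 788
ship_id=14: ✗
usps_sum = 266 + 717 + 368 + 228 + 788 = 2367
—
[e_sum2: zone IN ('E', 'C')]
ship_id=3: ✗
ship_id=4: ✗
ship_id=5: ✗
ship_id=6: ✗
ship_id=7: ✓ → 368
ship_id=8: ✗
ship_id=9: ✗
ship_id=10: ✗
ship_id=11: ✓ → 388
ship_id=12: ✓ → 228
ship_id=13: ✓ → 788
ship_id=14: ✗
e_sum2 = 368 + 388 + 228 + 788 = 1772

e_sum=4093, usps_sum=2367, e_sum2=1772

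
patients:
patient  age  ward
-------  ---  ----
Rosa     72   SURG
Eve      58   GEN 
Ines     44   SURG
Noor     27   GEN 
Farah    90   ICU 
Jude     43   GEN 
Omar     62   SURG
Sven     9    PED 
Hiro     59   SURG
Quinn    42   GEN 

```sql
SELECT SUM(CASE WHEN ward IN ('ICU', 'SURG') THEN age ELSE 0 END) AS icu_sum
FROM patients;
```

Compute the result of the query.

patient=Rosa: ✓ → 72
patient=Eve: ✗
patient=Ines: ✓ → 44
patient=Noor: ✗
patient=Farah: ✓ → 90
patient=Jude: ✗
patient=Omar: ✓ → 62
patient=Sven: ✗
patient=Hiro: ✓ → 59
patient=Quinn: ✗
icu_sum = 72 + 44 + 90 + 62 + 59 = 327

327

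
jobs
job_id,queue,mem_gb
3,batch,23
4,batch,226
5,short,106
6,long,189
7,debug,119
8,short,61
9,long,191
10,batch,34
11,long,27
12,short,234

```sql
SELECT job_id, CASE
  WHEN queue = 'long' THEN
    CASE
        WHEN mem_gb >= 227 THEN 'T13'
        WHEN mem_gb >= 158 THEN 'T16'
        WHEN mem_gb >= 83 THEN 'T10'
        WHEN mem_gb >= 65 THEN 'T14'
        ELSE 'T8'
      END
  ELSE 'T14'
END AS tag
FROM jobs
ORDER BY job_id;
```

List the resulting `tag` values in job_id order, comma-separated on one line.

T14, T14, T14, T16, T14, T14, T16, T14, T8, T14

job_id=3: queue='batch' → outer ELSE → T14
job_id=4: queue='batch' → outer ELSE → T14
job_id=5: queue='short' → outer ELSE → T14
job_id=6: queue='long' → inner[mem_gb >= 158] → T16
job_id=7: queue='debug' → outer ELSE → T14
job_id=8: queue='short' → outer ELSE → T14
job_id=9: queue='long' → inner[mem_gb >= 158] → T16
job_id=10: queue='batch' → outer ELSE → T14
job_id=11: queue='long' → inner[ELSE] → T8
job_id=12: queue='short' → outer ELSE → T14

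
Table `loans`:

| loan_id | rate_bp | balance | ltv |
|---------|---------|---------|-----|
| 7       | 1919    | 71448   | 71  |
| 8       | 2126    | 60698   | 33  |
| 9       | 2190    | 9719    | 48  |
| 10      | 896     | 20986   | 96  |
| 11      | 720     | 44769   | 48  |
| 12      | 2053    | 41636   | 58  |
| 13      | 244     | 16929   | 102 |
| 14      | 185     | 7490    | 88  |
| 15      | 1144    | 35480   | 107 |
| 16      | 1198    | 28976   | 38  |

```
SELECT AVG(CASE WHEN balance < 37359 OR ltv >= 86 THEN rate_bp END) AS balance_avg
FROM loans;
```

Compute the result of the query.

976.1666666667

loan_id=7: ✗
loan_id=8: ✗
loan_id=9: ✓ → 2190
loan_id=10: ✓ → 896
loan_id=11: ✗
loan_id=12: ✗
loan_id=13: ✓ → 244
loan_id=14: ✓ → 185
loan_id=15: ✓ → 1144
loan_id=16: ✓ → 1198
balance_avg = (2190 + 896 + 244 + 185 + 1144 + 1198) / 6 = 976.1666666667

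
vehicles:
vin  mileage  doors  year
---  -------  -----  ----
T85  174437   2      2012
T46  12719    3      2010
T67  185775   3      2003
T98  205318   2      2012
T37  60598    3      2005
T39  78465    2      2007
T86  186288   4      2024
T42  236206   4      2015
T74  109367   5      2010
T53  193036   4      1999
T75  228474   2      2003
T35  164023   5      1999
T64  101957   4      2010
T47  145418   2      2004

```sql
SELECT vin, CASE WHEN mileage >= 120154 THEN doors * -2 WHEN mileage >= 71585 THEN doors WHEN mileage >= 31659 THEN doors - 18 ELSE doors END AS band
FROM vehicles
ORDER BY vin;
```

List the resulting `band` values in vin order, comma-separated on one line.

-10, -15, 2, -8, 3, -4, -8, 4, -6, 5, -4, -4, -8, -4

vin=T35: mileage >= 120154 → -10
vin=T37: mileage >= 31659 → -15
vin=T39: mileage >= 71585 → 2
vin=T42: mileage >= 120154 → -8
vin=T46: ELSE → 3
vin=T47: mileage >= 120154 → -4
vin=T53: mileage >= 120154 → -8
vin=T64: mileage >= 71585 → 4
vin=T67: mileage >= 120154 → -6
vin=T74: mileage >= 71585 → 5
vin=T75: mileage >= 120154 → -4
vin=T85: mileage >= 120154 → -4
vin=T86: mileage >= 120154 → -8
vin=T98: mileage >= 120154 → -4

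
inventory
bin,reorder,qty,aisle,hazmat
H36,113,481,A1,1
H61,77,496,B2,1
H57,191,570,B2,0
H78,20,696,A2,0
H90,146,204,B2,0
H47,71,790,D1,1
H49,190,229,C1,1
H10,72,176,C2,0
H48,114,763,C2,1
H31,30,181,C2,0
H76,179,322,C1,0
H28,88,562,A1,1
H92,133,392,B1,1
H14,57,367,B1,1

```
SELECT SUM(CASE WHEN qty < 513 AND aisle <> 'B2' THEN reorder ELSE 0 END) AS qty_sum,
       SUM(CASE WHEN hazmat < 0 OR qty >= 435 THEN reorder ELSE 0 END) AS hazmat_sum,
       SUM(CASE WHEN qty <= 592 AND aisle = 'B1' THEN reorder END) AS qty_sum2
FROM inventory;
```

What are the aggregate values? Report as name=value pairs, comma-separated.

qty_sum=774, hazmat_sum=674, qty_sum2=190

[qty_sum: qty < 513 AND aisle <> 'B2']
bin=H36: ✓ → 113
bin=H61: ✗
bin=H57: ✗
bin=H78: ✗
bin=H90: ✗
bin=H47: ✗
bin=H49: ✓ → 190
bin=H10: ✓ → 72
bin=H48: ✗
bin=H31: ✓ → 30
bin=H76: ✓ → 179
bin=H28: ✗
bin=H92: ✓ → 133
bin=H14: ✓ → 57
qty_sum = 113 + 190 + 72 + 30 + 179 + 133 + 57 = 774
—
[hazmat_sum: hazmat < 0 OR qty >= 435]
bin=H36: ✓ → 113
bin=H61: ✓ → 77
bin=H57: ✓ → 191
bin=H78: ✓ → 20
bin=H90: ✗
bin=H47: ✓ → 71
bin=H49: ✗
bin=H10: ✗
bin=H48: ✓ → 114
bin=H31: ✗
bin=H76: ✗
bin=H28: ✓ → 88
bin=H92: ✗
bin=H14: ✗
hazmat_sum = 113 + 77 + 191 + 20 + 71 + 114 + 88 = 674
—
[qty_sum2: qty <= 592 AND aisle = 'B1']
bin=H36: ✗
bin=H61: ✗
bin=H57: ✗
bin=H78: ✗
bin=H90: ✗
bin=H47: ✗
bin=H49: ✗
bin=H10: ✗
bin=H48: ✗
bin=H31: ✗
bin=H76: ✗
bin=H28: ✗
bin=H92: ✓ → 133
bin=H14: ✓ → 57
qty_sum2 = 133 + 57 = 190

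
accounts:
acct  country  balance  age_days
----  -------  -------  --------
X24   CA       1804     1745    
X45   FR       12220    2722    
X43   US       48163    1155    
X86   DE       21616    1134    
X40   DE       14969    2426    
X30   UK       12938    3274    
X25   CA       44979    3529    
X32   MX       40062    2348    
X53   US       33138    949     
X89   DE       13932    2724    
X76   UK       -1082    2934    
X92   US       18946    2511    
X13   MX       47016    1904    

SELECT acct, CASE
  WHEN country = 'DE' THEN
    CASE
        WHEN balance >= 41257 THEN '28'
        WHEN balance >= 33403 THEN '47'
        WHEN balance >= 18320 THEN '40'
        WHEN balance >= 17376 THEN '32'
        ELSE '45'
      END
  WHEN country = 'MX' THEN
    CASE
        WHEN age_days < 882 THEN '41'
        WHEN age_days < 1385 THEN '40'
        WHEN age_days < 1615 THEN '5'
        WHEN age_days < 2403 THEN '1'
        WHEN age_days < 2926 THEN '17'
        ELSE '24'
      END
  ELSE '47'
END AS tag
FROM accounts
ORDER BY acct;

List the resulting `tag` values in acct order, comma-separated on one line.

1, 47, 47, 47, 1, 45, 47, 47, 47, 47, 40, 45, 47

acct=X13: country='MX' → inner[age_days < 2403] → 1
acct=X24: country='CA' → outer ELSE → 47
acct=X25: country='CA' → outer ELSE → 47
acct=X30: country='UK' → outer ELSE → 47
acct=X32: country='MX' → inner[age_days < 2403] → 1
acct=X40: country='DE' → inner[ELSE] → 45
acct=X43: country='US' → outer ELSE → 47
acct=X45: country='FR' → outer ELSE → 47
acct=X53: country='US' → outer ELSE → 47
acct=X76: country='UK' → outer ELSE → 47
acct=X86: country='DE' → inner[balance >= 18320] → 40
acct=X89: country='DE' → inner[ELSE] → 45
acct=X92: country='US' → outer ELSE → 47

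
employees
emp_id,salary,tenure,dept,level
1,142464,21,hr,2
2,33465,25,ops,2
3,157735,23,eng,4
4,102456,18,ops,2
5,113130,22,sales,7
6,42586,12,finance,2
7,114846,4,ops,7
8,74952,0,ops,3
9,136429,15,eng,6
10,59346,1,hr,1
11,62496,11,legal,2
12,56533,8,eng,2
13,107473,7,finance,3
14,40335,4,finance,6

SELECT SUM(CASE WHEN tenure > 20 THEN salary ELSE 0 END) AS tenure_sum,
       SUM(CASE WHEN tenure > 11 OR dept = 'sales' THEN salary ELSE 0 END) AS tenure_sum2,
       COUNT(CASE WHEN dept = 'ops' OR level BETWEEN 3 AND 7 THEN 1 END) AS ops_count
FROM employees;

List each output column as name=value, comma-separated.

tenure_sum=446794, tenure_sum2=728265, ops_count=9

[tenure_sum: tenure > 20]
emp_id=1: ✓ → 142464
emp_id=2: ✓ → 33465
emp_id=3: ✓ → 157735
emp_id=4: ✗
emp_id=5: ✓ → 113130
emp_id=6: ✗
emp_id=7: ✗
emp_id=8: ✗
emp_id=9: ✗
emp_id=10: ✗
emp_id=11: ✗
emp_id=12: ✗
emp_id=13: ✗
emp_id=14: ✗
tenure_sum = 142464 + 33465 + 157735 + 113130 = 446794
—
[tenure_sum2: tenure > 11 OR dept = 'sales']
emp_id=1: ✓ → 142464
emp_id=2: ✓ → 33465
emp_id=3: ✓ → 157735
emp_id=4: ✓ → 102456
emp_id=5: ✓ → 113130
emp_id=6: ✓ → 42586
emp_id=7: ✗
emp_id=8: ✗
emp_id=9: ✓ → 136429
emp_id=10: ✗
emp_id=11: ✗
emp_id=12: ✗
emp_id=13: ✗
emp_id=14: ✗
tenure_sum2 = 142464 + 33465 + 157735 + 102456 + 113130 + 42586 + 136429 = 728265
—
[ops_count: dept = 'ops' OR level BETWEEN 3 AND 7]
emp_id=1: ✗
emp_id=2: ✓ → 1
emp_id=3: ✓ → 1
emp_id=4: ✓ → 1
emp_id=5: ✓ → 1
emp_id=6: ✗
emp_id=7: ✓ → 1
emp_id=8: ✓ → 1
emp_id=9: ✓ → 1
emp_id=10: ✗
emp_id=11: ✗
emp_id=12: ✗
emp_id=13: ✓ → 1
emp_id=14: ✓ → 1
ops_count = COUNT(1, 1, 1, 1, 1, 1, 1, 1, 1) = 9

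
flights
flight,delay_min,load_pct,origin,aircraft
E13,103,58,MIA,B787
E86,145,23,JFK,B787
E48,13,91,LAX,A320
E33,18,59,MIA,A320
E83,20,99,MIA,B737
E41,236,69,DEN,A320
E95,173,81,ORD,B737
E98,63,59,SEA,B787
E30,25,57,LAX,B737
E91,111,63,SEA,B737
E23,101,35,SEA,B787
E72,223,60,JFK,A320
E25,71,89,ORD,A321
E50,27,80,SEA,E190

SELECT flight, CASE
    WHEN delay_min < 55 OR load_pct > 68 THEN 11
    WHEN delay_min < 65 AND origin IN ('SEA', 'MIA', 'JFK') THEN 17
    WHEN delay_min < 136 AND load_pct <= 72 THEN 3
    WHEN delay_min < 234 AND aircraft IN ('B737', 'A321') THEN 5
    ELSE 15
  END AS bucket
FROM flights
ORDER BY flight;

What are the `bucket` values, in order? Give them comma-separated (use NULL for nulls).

flight=E13: delay_min < 136 AND load_pct <= 72 → 3
flight=E23: delay_min < 136 AND load_pct <= 72 → 3
flight=E25: delay_min < 55 OR load_pct > 68 → 11
flight=E30: delay_min < 55 OR load_pct > 68 → 11
flight=E33: delay_min < 55 OR load_pct > 68 → 11
flight=E41: delay_min < 55 OR load_pct > 68 → 11
flight=E48: delay_min < 55 OR load_pct > 68 → 11
flight=E50: delay_min < 55 OR load_pct > 68 → 11
flight=E72: ELSE → 15
flight=E83: delay_min < 55 OR load_pct > 68 → 11
flight=E86: ELSE → 15
flight=E91: delay_min < 136 AND load_pct <= 72 → 3
flight=E95: delay_min < 55 OR load_pct > 68 → 11
flight=E98: delay_min < 65 AND origin IN ('SEA', 'MIA', 'JFK') → 17

3, 3, 11, 11, 11, 11, 11, 11, 15, 11, 15, 3, 11, 17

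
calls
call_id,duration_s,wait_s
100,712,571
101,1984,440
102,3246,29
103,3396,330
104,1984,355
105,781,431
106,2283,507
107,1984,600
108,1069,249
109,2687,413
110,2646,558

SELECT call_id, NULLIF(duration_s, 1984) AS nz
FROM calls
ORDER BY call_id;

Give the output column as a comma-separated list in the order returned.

call_id=100: duration_s=712 vs 1984: differ → 712
call_id=101: duration_s=1984 vs 1984: equal → NULL
call_id=102: duration_s=3246 vs 1984: differ → 3246
call_id=103: duration_s=3396 vs 1984: differ → 3396
call_id=104: duration_s=1984 vs 1984: equal → NULL
call_id=105: duration_s=781 vs 1984: differ → 781
call_id=106: duration_s=2283 vs 1984: differ → 2283
call_id=107: duration_s=1984 vs 1984: equal → NULL
call_id=108: duration_s=1069 vs 1984: differ → 1069
call_id=109: duration_s=2687 vs 1984: differ → 2687
call_id=110: duration_s=2646 vs 1984: differ → 2646

712, NULL, 3246, 3396, NULL, 781, 2283, NULL, 1069, 2687, 2646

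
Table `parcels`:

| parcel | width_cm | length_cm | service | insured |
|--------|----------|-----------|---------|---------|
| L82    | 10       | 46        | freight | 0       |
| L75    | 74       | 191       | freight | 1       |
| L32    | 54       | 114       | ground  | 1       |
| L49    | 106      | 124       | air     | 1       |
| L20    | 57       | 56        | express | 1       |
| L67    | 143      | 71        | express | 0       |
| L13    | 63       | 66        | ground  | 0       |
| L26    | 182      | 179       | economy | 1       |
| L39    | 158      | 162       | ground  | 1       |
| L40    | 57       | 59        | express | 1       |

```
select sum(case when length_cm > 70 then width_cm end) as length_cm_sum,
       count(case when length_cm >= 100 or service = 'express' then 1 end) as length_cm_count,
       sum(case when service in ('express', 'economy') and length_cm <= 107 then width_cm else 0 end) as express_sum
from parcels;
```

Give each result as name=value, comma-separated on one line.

length_cm_sum=717, length_cm_count=8, express_sum=257

[length_cm_sum: length_cm > 70]
parcel=L82: ✗
parcel=L75: ✓ → 74
parcel=L32: ✓ → 54
parcel=L49: ✓ → 106
parcel=L20: ✗
parcel=L67: ✓ → 143
parcel=L13: ✗
parcel=L26: ✓ → 182
parcel=L39: ✓ → 158
parcel=L40: ✗
length_cm_sum = 74 + 54 + 106 + 143 + 182 + 158 = 717
—
[length_cm_count: length_cm >= 100 or service = 'express']
parcel=L82: ✗
parcel=L75: ✓ → 1
parcel=L32: ✓ → 1
parcel=L49: ✓ → 1
parcel=L20: ✓ → 1
parcel=L67: ✓ → 1
parcel=L13: ✗
parcel=L26: ✓ → 1
parcel=L39: ✓ → 1
parcel=L40: ✓ → 1
length_cm_count = COUNT(1, 1, 1, 1, 1, 1, 1, 1) = 8
—
[express_sum: service in ('express', 'economy') and length_cm <= 107]
parcel=L82: ✗
parcel=L75: ✗
parcel=L32: ✗
parcel=L49: ✗
parcel=L20: ✓ → 57
parcel=L67: ✓ → 143
parcel=L13: ✗
parcel=L26: ✗
parcel=L39: ✗
parcel=L40: ✓ → 57
express_sum = 57 + 143 + 57 = 257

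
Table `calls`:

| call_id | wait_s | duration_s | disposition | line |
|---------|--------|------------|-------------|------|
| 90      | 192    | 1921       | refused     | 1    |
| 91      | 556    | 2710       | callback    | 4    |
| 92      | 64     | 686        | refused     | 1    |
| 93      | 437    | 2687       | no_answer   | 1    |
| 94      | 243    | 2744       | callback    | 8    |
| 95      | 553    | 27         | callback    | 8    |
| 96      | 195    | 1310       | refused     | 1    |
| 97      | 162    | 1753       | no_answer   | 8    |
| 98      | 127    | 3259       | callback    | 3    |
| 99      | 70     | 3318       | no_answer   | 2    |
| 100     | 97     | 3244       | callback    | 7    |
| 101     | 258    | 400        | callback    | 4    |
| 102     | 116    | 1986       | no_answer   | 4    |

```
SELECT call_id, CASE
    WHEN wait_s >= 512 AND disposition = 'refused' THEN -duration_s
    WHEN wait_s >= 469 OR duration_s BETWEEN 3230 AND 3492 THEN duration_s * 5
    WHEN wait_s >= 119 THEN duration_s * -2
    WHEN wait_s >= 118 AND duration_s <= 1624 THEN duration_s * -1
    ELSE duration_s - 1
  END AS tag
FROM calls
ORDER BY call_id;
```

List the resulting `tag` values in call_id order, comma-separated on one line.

-3842, 13550, 685, -5374, -5488, 135, -2620, -3506, 16295, 16590, 16220, -800, 1985

call_id=90: wait_s >= 119 → -3842
call_id=91: wait_s >= 469 OR duration_s BETWEEN 3230 AND 3492 → 13550
call_id=92: ELSE → 685
call_id=93: wait_s >= 119 → -5374
call_id=94: wait_s >= 119 → -5488
call_id=95: wait_s >= 469 OR duration_s BETWEEN 3230 AND 3492 → 135
call_id=96: wait_s >= 119 → -2620
call_id=97: wait_s >= 119 → -3506
call_id=98: wait_s >= 469 OR duration_s BETWEEN 3230 AND 3492 → 16295
call_id=99: wait_s >= 469 OR duration_s BETWEEN 3230 AND 3492 → 16590
call_id=100: wait_s >= 469 OR duration_s BETWEEN 3230 AND 3492 → 16220
call_id=101: wait_s >= 119 → -800
call_id=102: ELSE → 1985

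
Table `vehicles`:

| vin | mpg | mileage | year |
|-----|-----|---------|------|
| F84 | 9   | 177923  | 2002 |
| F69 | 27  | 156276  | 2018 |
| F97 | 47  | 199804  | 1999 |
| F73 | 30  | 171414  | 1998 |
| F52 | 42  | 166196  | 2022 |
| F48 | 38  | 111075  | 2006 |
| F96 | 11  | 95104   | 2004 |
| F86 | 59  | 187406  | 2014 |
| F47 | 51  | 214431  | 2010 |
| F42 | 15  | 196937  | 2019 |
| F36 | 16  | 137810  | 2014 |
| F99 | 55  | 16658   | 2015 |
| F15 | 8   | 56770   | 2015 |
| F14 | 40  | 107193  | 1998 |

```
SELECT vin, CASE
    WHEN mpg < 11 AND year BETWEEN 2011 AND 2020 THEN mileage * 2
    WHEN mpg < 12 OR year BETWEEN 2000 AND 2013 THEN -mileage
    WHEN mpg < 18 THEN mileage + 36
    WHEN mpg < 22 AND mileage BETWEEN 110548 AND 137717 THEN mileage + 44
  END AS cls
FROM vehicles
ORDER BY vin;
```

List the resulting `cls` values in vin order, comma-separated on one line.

vin=F14: (no match → NULL) → NULL
vin=F15: mpg < 11 AND year BETWEEN 2011 AND 2020 → 113540
vin=F36: mpg < 18 → 137846
vin=F42: mpg < 18 → 196973
vin=F47: mpg < 12 OR year BETWEEN 2000 AND 2013 → -214431
vin=F48: mpg < 12 OR year BETWEEN 2000 AND 2013 → -111075
vin=F52: (no match → NULL) → NULL
vin=F69: (no match → NULL) → NULL
vin=F73: (no match → NULL) → NULL
vin=F84: mpg < 12 OR year BETWEEN 2000 AND 2013 → -177923
vin=F86: (no match → NULL) → NULL
vin=F96: mpg < 12 OR year BETWEEN 2000 AND 2013 → -95104
vin=F97: (no match → NULL) → NULL
vin=F99: (no match → NULL) → NULL

NULL, 113540, 137846, 196973, -214431, -111075, NULL, NULL, NULL, -177923, NULL, -95104, NULL, NULL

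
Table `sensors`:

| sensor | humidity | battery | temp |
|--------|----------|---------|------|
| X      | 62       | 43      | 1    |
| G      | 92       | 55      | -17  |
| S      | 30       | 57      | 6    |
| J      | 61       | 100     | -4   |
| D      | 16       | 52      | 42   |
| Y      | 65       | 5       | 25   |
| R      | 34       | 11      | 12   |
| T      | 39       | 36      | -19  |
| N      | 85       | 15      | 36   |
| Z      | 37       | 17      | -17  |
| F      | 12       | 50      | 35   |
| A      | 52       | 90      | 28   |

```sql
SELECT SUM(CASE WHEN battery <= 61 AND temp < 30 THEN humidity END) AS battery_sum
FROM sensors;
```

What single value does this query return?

sensor=X: ✓ → 62
sensor=G: ✓ → 92
sensor=S: ✓ → 30
sensor=J: ✗
sensor=D: ✗
sensor=Y: ✓ → 65
sensor=R: ✓ → 34
sensor=T: ✓ → 39
sensor=N: ✗
sensor=Z: ✓ → 37
sensor=F: ✗
sensor=A: ✗
battery_sum = 62 + 92 + 30 + 65 + 34 + 39 + 37 = 359

359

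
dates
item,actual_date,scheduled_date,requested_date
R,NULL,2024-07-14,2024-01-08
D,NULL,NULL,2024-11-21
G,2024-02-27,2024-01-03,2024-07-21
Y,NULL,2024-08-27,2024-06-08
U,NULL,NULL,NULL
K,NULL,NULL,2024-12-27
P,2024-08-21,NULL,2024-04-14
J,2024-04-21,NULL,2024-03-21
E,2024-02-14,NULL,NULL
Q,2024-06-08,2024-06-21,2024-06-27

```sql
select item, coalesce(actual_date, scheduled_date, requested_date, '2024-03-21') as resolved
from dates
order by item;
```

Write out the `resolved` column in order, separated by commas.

2024-11-21, 2024-02-14, 2024-02-27, 2024-04-21, 2024-12-27, 2024-08-21, 2024-06-08, 2024-07-14, 2024-03-21, 2024-08-27

item=D: actual_date=NULL, scheduled_date=NULL, requested_date=2024-11-21 → 2024-11-21
item=E: actual_date=2024-02-14 → 2024-02-14
item=G: actual_date=2024-02-27 → 2024-02-27
item=J: actual_date=2024-04-21 → 2024-04-21
item=K: actual_date=NULL, scheduled_date=NULL, requested_date=2024-12-27 → 2024-12-27
item=P: actual_date=2024-08-21 → 2024-08-21
item=Q: actual_date=2024-06-08 → 2024-06-08
item=R: actual_date=NULL, scheduled_date=2024-07-14 → 2024-07-14
item=U: actual_date=NULL, scheduled_date=NULL, requested_date=NULL, → literal 2024-03-21 → 2024-03-21
item=Y: actual_date=NULL, scheduled_date=2024-08-27 → 2024-08-27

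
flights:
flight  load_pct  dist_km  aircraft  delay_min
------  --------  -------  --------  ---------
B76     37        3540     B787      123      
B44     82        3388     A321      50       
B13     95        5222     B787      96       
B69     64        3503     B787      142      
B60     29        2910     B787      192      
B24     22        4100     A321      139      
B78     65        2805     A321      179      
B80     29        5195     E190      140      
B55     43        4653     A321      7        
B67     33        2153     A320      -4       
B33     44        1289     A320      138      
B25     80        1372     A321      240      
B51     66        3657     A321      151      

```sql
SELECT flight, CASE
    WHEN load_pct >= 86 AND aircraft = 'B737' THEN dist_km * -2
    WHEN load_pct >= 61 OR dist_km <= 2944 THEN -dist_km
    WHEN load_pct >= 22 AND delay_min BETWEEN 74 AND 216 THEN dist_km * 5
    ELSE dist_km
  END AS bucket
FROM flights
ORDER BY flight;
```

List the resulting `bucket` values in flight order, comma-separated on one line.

flight=B13: load_pct >= 61 OR dist_km <= 2944 → -5222
flight=B24: load_pct >= 22 AND delay_min BETWEEN 74 AND 216 → 20500
flight=B25: load_pct >= 61 OR dist_km <= 2944 → -1372
flight=B33: load_pct >= 61 OR dist_km <= 2944 → -1289
flight=B44: load_pct >= 61 OR dist_km <= 2944 → -3388
flight=B51: load_pct >= 61 OR dist_km <= 2944 → -3657
flight=B55: ELSE → 4653
flight=B60: load_pct >= 61 OR dist_km <= 2944 → -2910
flight=B67: load_pct >= 61 OR dist_km <= 2944 → -2153
flight=B69: load_pct >= 61 OR dist_km <= 2944 → -3503
flight=B76: load_pct >= 22 AND delay_min BETWEEN 74 AND 216 → 17700
flight=B78: load_pct >= 61 OR dist_km <= 2944 → -2805
flight=B80: load_pct >= 22 AND delay_min BETWEEN 74 AND 216 → 25975

-5222, 20500, -1372, -1289, -3388, -3657, 4653, -2910, -2153, -3503, 17700, -2805, 25975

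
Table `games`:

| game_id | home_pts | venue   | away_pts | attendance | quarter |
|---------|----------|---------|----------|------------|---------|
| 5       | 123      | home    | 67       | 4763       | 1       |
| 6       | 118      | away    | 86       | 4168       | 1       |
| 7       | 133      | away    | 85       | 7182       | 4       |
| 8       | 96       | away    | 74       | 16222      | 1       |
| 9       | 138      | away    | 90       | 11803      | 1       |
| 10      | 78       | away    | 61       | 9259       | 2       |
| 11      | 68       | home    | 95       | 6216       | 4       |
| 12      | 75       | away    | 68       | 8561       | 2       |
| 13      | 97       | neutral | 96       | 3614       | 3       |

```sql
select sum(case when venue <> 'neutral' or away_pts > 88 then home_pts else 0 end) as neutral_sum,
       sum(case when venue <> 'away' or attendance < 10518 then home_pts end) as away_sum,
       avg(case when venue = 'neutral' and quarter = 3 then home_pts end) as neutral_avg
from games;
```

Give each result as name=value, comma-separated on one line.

neutral_sum=926, away_sum=692, neutral_avg=97

[neutral_sum: venue <> 'neutral' or away_pts > 88]
game_id=5: ✓ → 123
game_id=6: ✓ → 118
game_id=7: ✓ → 133
game_id=8: ✓ → 96
game_id=9: ✓ → 138
game_id=10: ✓ → 78
game_id=11: ✓ → 68
game_id=12: ✓ → 75
game_id=13: ✓ → 97
neutral_sum = 123 + 118 + 133 + 96 + 138 + 78 + 68 + 75 + 97 = 926
—
[away_sum: venue <> 'away' or attendance < 10518]
game_id=5: ✓ → 123
game_id=6: ✓ → 118
game_id=7: ✓ → 133
game_id=8: ✗
game_id=9: ✗
game_id=10: ✓ → 78
game_id=11: ✓ → 68
game_id=12: ✓ → 75
game_id=13: ✓ → 97
away_sum = 123 + 118 + 133 + 78 + 68 + 75 + 97 = 692
—
[neutral_avg: venue = 'neutral' and quarter = 3]
game_id=5: ✗
game_id=6: ✗
game_id=7: ✗
game_id=8: ✗
game_id=9: ✗
game_id=10: ✗
game_id=11: ✗
game_id=12: ✗
game_id=13: ✓ → 97
neutral_avg = 97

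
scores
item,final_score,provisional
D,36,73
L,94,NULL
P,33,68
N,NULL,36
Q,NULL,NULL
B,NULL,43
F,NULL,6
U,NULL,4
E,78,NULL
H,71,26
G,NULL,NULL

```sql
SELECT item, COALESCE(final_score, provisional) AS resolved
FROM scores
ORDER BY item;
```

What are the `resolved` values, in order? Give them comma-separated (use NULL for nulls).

43, 36, 78, 6, NULL, 71, 94, 36, 33, NULL, 4

item=B: final_score=NULL, provisional=43 → 43
item=D: final_score=36 → 36
item=E: final_score=78 → 78
item=F: final_score=NULL, provisional=6 → 6
item=G: final_score=NULL, provisional=NULL (all NULL) → NULL
item=H: final_score=71 → 71
item=L: final_score=94 → 94
item=N: final_score=NULL, provisional=36 → 36
item=P: final_score=33 → 33
item=Q: final_score=NULL, provisional=NULL (all NULL) → NULL
item=U: final_score=NULL, provisional=4 → 4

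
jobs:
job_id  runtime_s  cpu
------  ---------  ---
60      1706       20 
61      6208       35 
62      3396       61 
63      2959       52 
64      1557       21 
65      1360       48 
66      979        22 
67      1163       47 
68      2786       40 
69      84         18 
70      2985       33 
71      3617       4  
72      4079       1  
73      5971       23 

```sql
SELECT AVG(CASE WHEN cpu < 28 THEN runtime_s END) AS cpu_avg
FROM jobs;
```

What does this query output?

job_id=60: ✓ → 1706
job_id=61: ✗
job_id=62: ✗
job_id=63: ✗
job_id=64: ✓ → 1557
job_id=65: ✗
job_id=66: ✓ → 979
job_id=67: ✗
job_id=68: ✗
job_id=69: ✓ → 84
job_id=70: ✗
job_id=71: ✓ → 3617
job_id=72: ✓ → 4079
job_id=73: ✓ → 5971
cpu_avg = (1706 + 1557 + 979 + 84 + 3617 + 4079 + 5971) / 7 = 2570.4285714286

2570.4285714286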